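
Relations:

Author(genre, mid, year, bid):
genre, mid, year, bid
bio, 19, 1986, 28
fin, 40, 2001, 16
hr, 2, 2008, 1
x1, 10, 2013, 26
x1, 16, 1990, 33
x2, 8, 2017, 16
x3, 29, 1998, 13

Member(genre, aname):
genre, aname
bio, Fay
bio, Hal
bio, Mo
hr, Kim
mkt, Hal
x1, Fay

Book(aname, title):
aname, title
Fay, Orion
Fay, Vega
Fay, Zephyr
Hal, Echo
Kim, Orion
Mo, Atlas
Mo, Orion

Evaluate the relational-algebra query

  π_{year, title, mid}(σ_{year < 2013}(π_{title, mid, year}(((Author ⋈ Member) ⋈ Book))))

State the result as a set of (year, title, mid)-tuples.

{(1986, Atlas, 19), (1986, Echo, 19), (1986, Orion, 19), (1986, Vega, 19), (1986, Zephyr, 19), (1990, Orion, 16), (1990, Vega, 16), (1990, Zephyr, 16), (2008, Orion, 2)}

Natural join on genre: {(bio, 19, 1986, 28, Fay), (bio, 19, 1986, 28, Hal), (bio, 19, 1986, 28, Mo), (hr, 2, 2008, 1, Kim), (x1, 10, 2013, 26, Fay), (x1, 16, 1990, 33, Fay)}
Natural join on aname: {(bio, 19, 1986, 28, Fay, Orion), (bio, 19, 1986, 28, Fay, Vega), (bio, 19, 1986, 28, Fay, Zephyr), (bio, 19, 1986, 28, Hal, Echo), (bio, 19, 1986, 28, Mo, Atlas), (bio, 19, 1986, 28, Mo, Orion), (hr, 2, 2008, 1, Kim, Orion), (x1, 10, 2013, 26, Fay, Orion), (x1, 10, 2013, 26, Fay, Vega), (x1, 10, 2013, 26, Fay, Zephyr), (x1, 16, 1990, 33, Fay, Orion), (x1, 16, 1990, 33, Fay, Vega), (x1, 16, 1990, 33, Fay, Zephyr)}
Projecting to title, mid, year (1 duplicate(s) eliminated): {(Atlas, 19, 1986), (Echo, 19, 1986), (Orion, 10, 2013), (Orion, 16, 1990), (Orion, 19, 1986), (Orion, 2, 2008), (Vega, 10, 2013), (Vega, 16, 1990), (Vega, 19, 1986), (Zephyr, 10, 2013), (Zephyr, 16, 1990), (Zephyr, 19, 1986)}
Filtering on year < 2013 leaves {(Atlas, 19, 1986), (Echo, 19, 1986), (Orion, 16, 1990), (Orion, 19, 1986), (Orion, 2, 2008), (Vega, 16, 1990), (Vega, 19, 1986), (Zephyr, 16, 1990), (Zephyr, 19, 1986)}.
Projecting to year, title, mid: {(1986, Atlas, 19), (1986, Echo, 19), (1986, Orion, 19), (1986, Vega, 19), (1986, Zephyr, 19), (1990, Orion, 16), (1990, Vega, 16), (1990, Zephyr, 16), (2008, Orion, 2)}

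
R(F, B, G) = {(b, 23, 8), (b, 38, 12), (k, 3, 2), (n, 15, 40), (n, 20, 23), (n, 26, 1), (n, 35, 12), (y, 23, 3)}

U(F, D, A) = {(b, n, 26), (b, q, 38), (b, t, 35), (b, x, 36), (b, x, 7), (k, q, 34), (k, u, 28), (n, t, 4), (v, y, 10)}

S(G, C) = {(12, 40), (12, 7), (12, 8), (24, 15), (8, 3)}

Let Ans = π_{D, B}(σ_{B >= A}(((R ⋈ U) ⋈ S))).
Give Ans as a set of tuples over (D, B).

Joining R and U on F yields {(b, 23, 8, n, 26), (b, 23, 8, q, 38), (b, 23, 8, t, 35), (b, 23, 8, x, 36), (b, 23, 8, x, 7), (b, 38, 12, n, 26), (b, 38, 12, q, 38), (b, 38, 12, t, 35), (b, 38, 12, x, 36), (b, 38, 12, x, 7), (k, 3, 2, q, 34), (k, 3, 2, u, 28), (n, 15, 40, t, 4), (n, 20, 23, t, 4), (n, 26, 1, t, 4), (n, 35, 12, t, 4)}.
Joining (R ⋈ U) and S on G yields {(b, 23, 8, n, 26, 3), (b, 23, 8, q, 38, 3), (b, 23, 8, t, 35, 3), (b, 23, 8, x, 36, 3), (b, 23, 8, x, 7, 3), (b, 38, 12, n, 26, 40), (b, 38, 12, n, 26, 7), (b, 38, 12, n, 26, 8), (b, 38, 12, q, 38, 40), (b, 38, 12, q, 38, 7), (b, 38, 12, q, 38, 8), (b, 38, 12, t, 35, 40), (b, 38, 12, t, 35, 7), (b, 38, 12, t, 35, 8), (b, 38, 12, x, 36, 40), (b, 38, 12, x, 36, 7), (b, 38, 12, x, 36, 8), (b, 38, 12, x, 7, 40), (b, 38, 12, x, 7, 7), (b, 38, 12, x, 7, 8), (n, 35, 12, t, 4, 40), (n, 35, 12, t, 4, 7), (n, 35, 12, t, 4, 8)}.
σ[B >= A]: keep tuples satisfying B >= A → {(b, 23, 8, x, 7, 3), (b, 38, 12, n, 26, 40), (b, 38, 12, n, 26, 7), (b, 38, 12, n, 26, 8), (b, 38, 12, q, 38, 40), (b, 38, 12, q, 38, 7), (b, 38, 12, q, 38, 8), (b, 38, 12, t, 35, 40), (b, 38, 12, t, 35, 7), (b, 38, 12, t, 35, 8), (b, 38, 12, x, 36, 40), (b, 38, 12, x, 36, 7), (b, 38, 12, x, 36, 8), (b, 38, 12, x, 7, 40), (b, 38, 12, x, 7, 7), (b, 38, 12, x, 7, 8), (n, 35, 12, t, 4, 40), (n, 35, 12, t, 4, 7), (n, 35, 12, t, 4, 8)}
π[D, B]: project onto (D, B) (13 duplicate(s) eliminated) → {(n, 38), (q, 38), (t, 35), (t, 38), (x, 23), (x, 38)}

{(n, 38), (q, 38), (t, 35), (t, 38), (x, 23), (x, 38)}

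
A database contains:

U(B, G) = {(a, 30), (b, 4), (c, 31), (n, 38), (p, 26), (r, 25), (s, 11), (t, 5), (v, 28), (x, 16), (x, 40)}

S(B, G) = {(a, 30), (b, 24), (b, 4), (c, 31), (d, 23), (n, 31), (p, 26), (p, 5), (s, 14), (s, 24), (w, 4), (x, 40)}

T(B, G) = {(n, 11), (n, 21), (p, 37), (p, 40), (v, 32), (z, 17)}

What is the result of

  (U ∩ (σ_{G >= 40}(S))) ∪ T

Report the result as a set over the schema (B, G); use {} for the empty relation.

Selection G >= 40: {(x, 40)}
Taking the intersection: {(x, 40)}
Taking the union: {(n, 11), (n, 21), (p, 37), (p, 40), (v, 32), (x, 40), (z, 17)}

{(n, 11), (n, 21), (p, 37), (p, 40), (v, 32), (x, 40), (z, 17)}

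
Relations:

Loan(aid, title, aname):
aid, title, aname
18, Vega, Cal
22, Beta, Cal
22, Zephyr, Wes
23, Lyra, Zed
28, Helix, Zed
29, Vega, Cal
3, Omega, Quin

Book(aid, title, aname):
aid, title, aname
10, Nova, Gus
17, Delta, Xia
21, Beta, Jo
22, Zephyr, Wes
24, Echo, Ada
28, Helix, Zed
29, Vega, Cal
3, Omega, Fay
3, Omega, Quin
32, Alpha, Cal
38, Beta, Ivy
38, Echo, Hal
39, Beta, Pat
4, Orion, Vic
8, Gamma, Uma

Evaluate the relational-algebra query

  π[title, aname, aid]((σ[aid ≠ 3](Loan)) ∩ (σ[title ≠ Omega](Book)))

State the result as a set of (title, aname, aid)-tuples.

σ[aid ≠ 3]: keep tuples satisfying aid ≠ 3 → {(18, Vega, Cal), (22, Beta, Cal), (22, Zephyr, Wes), (23, Lyra, Zed), (28, Helix, Zed), (29, Vega, Cal)}
σ[title ≠ Omega]: keep tuples satisfying title ≠ Omega → {(10, Nova, Gus), (17, Delta, Xia), (21, Beta, Jo), (22, Zephyr, Wes), (24, Echo, Ada), (28, Helix, Zed), (29, Vega, Cal), (32, Alpha, Cal), (38, Beta, Ivy), (38, Echo, Hal), (39, Beta, Pat), (4, Orion, Vic), (8, Gamma, Uma)}
Intersection: {(18, Vega, Cal), (22, Beta, Cal), (22, Zephyr, Wes), (23, Lyra, Zed), (28, Helix, Zed), (29, Vega, Cal)} with {(10, Nova, Gus), (17, Delta, Xia), (21, Beta, Jo), (22, Zephyr, Wes), (24, Echo, Ada), (28, Helix, Zed), (29, Vega, Cal), (32, Alpha, Cal), (38, Beta, Ivy), (38, Echo, Hal), (39, Beta, Pat), (4, Orion, Vic), (8, Gamma, Uma)} → {(22, Zephyr, Wes), (28, Helix, Zed), (29, Vega, Cal)}
Projecting to title, aname, aid: {(Helix, Zed, 28), (Vega, Cal, 29), (Zephyr, Wes, 22)}

{(Helix, Zed, 28), (Vega, Cal, 29), (Zephyr, Wes, 22)}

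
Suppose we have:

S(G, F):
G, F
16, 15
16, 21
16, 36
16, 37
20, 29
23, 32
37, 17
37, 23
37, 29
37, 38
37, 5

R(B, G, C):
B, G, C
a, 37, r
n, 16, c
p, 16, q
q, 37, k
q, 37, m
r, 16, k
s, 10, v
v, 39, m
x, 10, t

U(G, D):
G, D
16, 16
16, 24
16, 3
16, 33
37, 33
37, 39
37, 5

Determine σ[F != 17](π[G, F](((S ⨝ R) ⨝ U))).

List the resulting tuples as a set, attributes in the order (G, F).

Natural join on G: {(16, 15, n, c), (16, 15, p, q), (16, 15, r, k), (16, 21, n, c), (16, 21, p, q), (16, 21, r, k), (16, 36, n, c), (16, 36, p, q), (16, 36, r, k), (16, 37, n, c), (16, 37, p, q), (16, 37, r, k), (37, 17, a, r), (37, 17, q, k), (37, 17, q, m), (37, 23, a, r), (37, 23, q, k), (37, 23, q, m), (37, 29, a, r), (37, 29, q, k), (37, 29, q, m), (37, 38, a, r), (37, 38, q, k), (37, 38, q, m), (37, 5, a, r), (37, 5, q, k), (37, 5, q, m)}
Natural join on G: {(16, 15, n, c, 16), (16, 15, n, c, 24), (16, 15, n, c, 3), (16, 15, n, c, 33), (16, 15, p, q, 16), (16, 15, p, q, 24), (16, 15, p, q, 3), (16, 15, p, q, 33), (16, 15, r, k, 16), (16, 15, r, k, 24), (16, 15, r, k, 3), (16, 15, r, k, 33), (16, 21, n, c, 16), (16, 21, n, c, 24), (16, 21, n, c, 3), (16, 21, n, c, 33), (16, 21, p, q, 16), (16, 21, p, q, 24), (16, 21, p, q, 3), (16, 21, p, q, 33), (16, 21, r, k, 16), (16, 21, r, k, 24), (16, 21, r, k, 3), (16, 21, r, k, 33), (16, 36, n, c, 16), (16, 36, n, c, 24), (16, 36, n, c, 3), (16, 36, n, c, 33), (16, 36, p, q, 16), (16, 36, p, q, 24), (16, 36, p, q, 3), (16, 36, p, q, 33), (16, 36, r, k, 16), (16, 36, r, k, 24), (16, 36, r, k, 3), (16, 36, r, k, 33), (16, 37, n, c, 16), (16, 37, n, c, 24), (16, 37, n, c, 3), (16, 37, n, c, 33), (16, 37, p, q, 16), (16, 37, p, q, 24), (16, 37, p, q, 3), (16, 37, p, q, 33), (16, 37, r, k, 16), (16, 37, r, k, 24), (16, 37, r, k, 3), (16, 37, r, k, 33), (37, 17, a, r, 33), (37, 17, a, r, 39), (37, 17, a, r, 5), (37, 17, q, k, 33), (37, 17, q, k, 39), (37, 17, q, k, 5), (37, 17, q, m, 33), (37, 17, q, m, 39), (37, 17, q, m, 5), (37, 23, a, r, 33), (37, 23, a, r, 39), (37, 23, a, r, 5), (37, 23, q, k, 33), (37, 23, q, k, 39), (37, 23, q, k, 5), (37, 23, q, m, 33), (37, 23, q, m, 39), (37, 23, q, m, 5), (37, 29, a, r, 33), (37, 29, a, r, 39), (37, 29, a, r, 5), (37, 29, q, k, 33), (37, 29, q, k, 39), (37, 29, q, k, 5), (37, 29, q, m, 33), (37, 29, q, m, 39), (37, 29, q, m, 5), (37, 38, a, r, 33), (37, 38, a, r, 39), (37, 38, a, r, 5), (37, 38, q, k, 33), (37, 38, q, k, 39), (37, 38, q, k, 5), (37, 38, q, m, 33), (37, 38, q, m, 39), (37, 38, q, m, 5), (37, 5, a, r, 33), (37, 5, a, r, 39), (37, 5, a, r, 5), (37, 5, q, k, 33), (37, 5, q, k, 39), (37, 5, q, k, 5), (37, 5, q, m, 33), (37, 5, q, m, 39), (37, 5, q, m, 5)}
π_{G, F} gives {(16, 15), (16, 21), (16, 36), (16, 37), (37, 17), (37, 23), (37, 29), (37, 38), (37, 5)} (84 duplicate(s) eliminated).
Selection F != 17: {(16, 15), (16, 21), (16, 36), (16, 37), (37, 23), (37, 29), (37, 38), (37, 5)}

{(16, 15), (16, 21), (16, 36), (16, 37), (37, 23), (37, 29), (37, 38), (37, 5)}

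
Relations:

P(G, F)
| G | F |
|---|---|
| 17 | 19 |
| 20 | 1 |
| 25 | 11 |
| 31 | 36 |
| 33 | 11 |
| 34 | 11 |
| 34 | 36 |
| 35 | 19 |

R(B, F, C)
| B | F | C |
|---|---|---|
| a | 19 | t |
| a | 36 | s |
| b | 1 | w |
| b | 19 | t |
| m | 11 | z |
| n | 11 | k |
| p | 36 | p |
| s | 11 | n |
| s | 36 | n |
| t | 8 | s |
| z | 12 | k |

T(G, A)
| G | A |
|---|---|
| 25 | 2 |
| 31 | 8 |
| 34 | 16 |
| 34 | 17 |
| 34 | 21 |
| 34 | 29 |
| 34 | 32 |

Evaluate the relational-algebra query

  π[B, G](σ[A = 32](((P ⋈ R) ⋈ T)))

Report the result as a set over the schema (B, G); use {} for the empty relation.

Natural join on F: {(17, 19, a, t), (17, 19, b, t), (20, 1, b, w), (25, 11, m, z), (25, 11, n, k), (25, 11, s, n), (31, 36, a, s), (31, 36, p, p), (31, 36, s, n), (33, 11, m, z), (33, 11, n, k), (33, 11, s, n), (34, 11, m, z), (34, 11, n, k), (34, 11, s, n), (34, 36, a, s), (34, 36, p, p), (34, 36, s, n), (35, 19, a, t), (35, 19, b, t)}
Natural join on G: {(25, 11, m, z, 2), (25, 11, n, k, 2), (25, 11, s, n, 2), (31, 36, a, s, 8), (31, 36, p, p, 8), (31, 36, s, n, 8), (34, 11, m, z, 16), (34, 11, m, z, 17), (34, 11, m, z, 21), (34, 11, m, z, 29), (34, 11, m, z, 32), (34, 11, n, k, 16), (34, 11, n, k, 17), (34, 11, n, k, 21), (34, 11, n, k, 29), (34, 11, n, k, 32), (34, 11, s, n, 16), (34, 11, s, n, 17), (34, 11, s, n, 21), (34, 11, s, n, 29), (34, 11, s, n, 32), (34, 36, a, s, 16), (34, 36, a, s, 17), (34, 36, a, s, 21), (34, 36, a, s, 29), (34, 36, a, s, 32), (34, 36, p, p, 16), (34, 36, p, p, 17), (34, 36, p, p, 21), (34, 36, p, p, 29), (34, 36, p, p, 32), (34, 36, s, n, 16), (34, 36, s, n, 17), (34, 36, s, n, 21), (34, 36, s, n, 29), (34, 36, s, n, 32)}
Filtering on A = 32 leaves {(34, 11, m, z, 32), (34, 11, n, k, 32), (34, 11, s, n, 32), (34, 36, a, s, 32), (34, 36, p, p, 32), (34, 36, s, n, 32)}.
Keep only column(s) B, G (1 duplicate(s) eliminated): {(a, 34), (m, 34), (n, 34), (p, 34), (s, 34)}

{(a, 34), (m, 34), (n, 34), (p, 34), (s, 34)}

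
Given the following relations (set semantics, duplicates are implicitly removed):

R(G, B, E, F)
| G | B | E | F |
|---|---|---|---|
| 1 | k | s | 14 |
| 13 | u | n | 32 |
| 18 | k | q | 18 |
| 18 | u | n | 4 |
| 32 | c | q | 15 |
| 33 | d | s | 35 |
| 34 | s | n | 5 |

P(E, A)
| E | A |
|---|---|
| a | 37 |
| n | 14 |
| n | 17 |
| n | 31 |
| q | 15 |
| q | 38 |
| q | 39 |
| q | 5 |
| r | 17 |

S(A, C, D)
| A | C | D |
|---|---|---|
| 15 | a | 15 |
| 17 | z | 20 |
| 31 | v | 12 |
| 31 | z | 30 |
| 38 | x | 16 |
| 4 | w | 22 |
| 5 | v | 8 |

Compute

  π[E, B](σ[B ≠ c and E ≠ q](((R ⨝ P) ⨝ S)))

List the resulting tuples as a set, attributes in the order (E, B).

R ⋈ P (natural join on E): {(13, u, n, 32, 14), (13, u, n, 32, 17), (13, u, n, 32, 31), (18, k, q, 18, 15), (18, k, q, 18, 38), (18, k, q, 18, 39), (18, k, q, 18, 5), (18, u, n, 4, 14), (18, u, n, 4, 17), (18, u, n, 4, 31), (32, c, q, 15, 15), (32, c, q, 15, 38), (32, c, q, 15, 39), (32, c, q, 15, 5), (34, s, n, 5, 14), (34, s, n, 5, 17), (34, s, n, 5, 31)}
(R ⨝ P) ⋈ S (natural join on A): {(13, u, n, 32, 17, z, 20), (13, u, n, 32, 31, v, 12), (13, u, n, 32, 31, z, 30), (18, k, q, 18, 15, a, 15), (18, k, q, 18, 38, x, 16), (18, k, q, 18, 5, v, 8), (18, u, n, 4, 17, z, 20), (18, u, n, 4, 31, v, 12), (18, u, n, 4, 31, z, 30), (32, c, q, 15, 15, a, 15), (32, c, q, 15, 38, x, 16), (32, c, q, 15, 5, v, 8), (34, s, n, 5, 17, z, 20), (34, s, n, 5, 31, v, 12), (34, s, n, 5, 31, z, 30)}
Filtering on B ≠ c and E ≠ q leaves {(13, u, n, 32, 17, z, 20), (13, u, n, 32, 31, v, 12), (13, u, n, 32, 31, z, 30), (18, u, n, 4, 17, z, 20), (18, u, n, 4, 31, v, 12), (18, u, n, 4, 31, z, 30), (34, s, n, 5, 17, z, 20), (34, s, n, 5, 31, v, 12), (34, s, n, 5, 31, z, 30)}.
π_{E, B} gives {(n, s), (n, u)} (7 duplicate(s) eliminated).

{(n, s), (n, u)}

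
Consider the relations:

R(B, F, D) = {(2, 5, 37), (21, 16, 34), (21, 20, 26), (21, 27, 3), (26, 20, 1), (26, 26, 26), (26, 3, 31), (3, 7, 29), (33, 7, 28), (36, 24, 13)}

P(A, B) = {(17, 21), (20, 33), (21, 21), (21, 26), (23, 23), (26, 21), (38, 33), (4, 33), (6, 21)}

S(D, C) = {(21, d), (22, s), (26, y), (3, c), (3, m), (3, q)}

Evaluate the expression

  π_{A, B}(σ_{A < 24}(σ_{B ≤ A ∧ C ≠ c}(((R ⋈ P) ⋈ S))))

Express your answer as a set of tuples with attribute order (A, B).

Joining R and P on B yields {(21, 16, 34, 17), (21, 16, 34, 21), (21, 16, 34, 26), (21, 16, 34, 6), (21, 20, 26, 17), (21, 20, 26, 21), (21, 20, 26, 26), (21, 20, 26, 6), (21, 27, 3, 17), (21, 27, 3, 21), (21, 27, 3, 26), (21, 27, 3, 6), (26, 20, 1, 21), (26, 26, 26, 21), (26, 3, 31, 21), (33, 7, 28, 20), (33, 7, 28, 38), (33, 7, 28, 4)}.
Joining (R ⋈ P) and S on D yields {(21, 20, 26, 17, y), (21, 20, 26, 21, y), (21, 20, 26, 26, y), (21, 20, 26, 6, y), (21, 27, 3, 17, c), (21, 27, 3, 17, m), (21, 27, 3, 17, q), (21, 27, 3, 21, c), (21, 27, 3, 21, m), (21, 27, 3, 21, q), (21, 27, 3, 26, c), (21, 27, 3, 26, m), (21, 27, 3, 26, q), (21, 27, 3, 6, c), (21, 27, 3, 6, m), (21, 27, 3, 6, q), (26, 26, 26, 21, y)}.
Filtering on B ≤ A ∧ C ≠ c leaves {(21, 20, 26, 21, y), (21, 20, 26, 26, y), (21, 27, 3, 21, m), (21, 27, 3, 21, q), (21, 27, 3, 26, m), (21, 27, 3, 26, q)}.
Filtering on A < 24 leaves {(21, 20, 26, 21, y), (21, 27, 3, 21, m), (21, 27, 3, 21, q)}.
Keep only column(s) A, B (2 duplicate(s) eliminated): {(21, 21)}

{(21, 21)}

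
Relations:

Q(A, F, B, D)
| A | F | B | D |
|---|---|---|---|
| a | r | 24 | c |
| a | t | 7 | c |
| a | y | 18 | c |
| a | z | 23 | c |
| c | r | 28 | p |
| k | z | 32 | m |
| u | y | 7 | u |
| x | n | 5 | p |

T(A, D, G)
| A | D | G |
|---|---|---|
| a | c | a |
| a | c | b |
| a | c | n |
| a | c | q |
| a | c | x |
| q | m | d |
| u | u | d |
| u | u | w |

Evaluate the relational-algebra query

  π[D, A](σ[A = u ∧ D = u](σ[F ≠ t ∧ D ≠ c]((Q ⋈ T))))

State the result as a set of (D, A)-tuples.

Joining Q and T on A, D yields {(a, r, 24, c, a), (a, r, 24, c, b), (a, r, 24, c, n), (a, r, 24, c, q), (a, r, 24, c, x), (a, t, 7, c, a), (a, t, 7, c, b), (a, t, 7, c, n), (a, t, 7, c, q), (a, t, 7, c, x), (a, y, 18, c, a), (a, y, 18, c, b), (a, y, 18, c, n), (a, y, 18, c, q), (a, y, 18, c, x), (a, z, 23, c, a), (a, z, 23, c, b), (a, z, 23, c, n), (a, z, 23, c, q), (a, z, 23, c, x), (u, y, 7, u, d), (u, y, 7, u, w)}.
σ[F ≠ t ∧ D ≠ c]: keep tuples satisfying F ≠ t ∧ D ≠ c → {(u, y, 7, u, d), (u, y, 7, u, w)}
σ[A = u ∧ D = u]: keep tuples satisfying A = u ∧ D = u → {(u, y, 7, u, d), (u, y, 7, u, w)}
Keep only column(s) D, A (1 duplicate(s) eliminated): {(u, u)}

{(u, u)}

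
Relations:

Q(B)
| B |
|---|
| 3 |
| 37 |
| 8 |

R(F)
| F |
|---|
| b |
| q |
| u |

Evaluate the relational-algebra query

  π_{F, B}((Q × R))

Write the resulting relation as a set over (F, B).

Q × R: Cartesian product, 3·3 = 9 tuples over (B, F).
Keep only column(s) F, B: {(b, 3), (b, 37), (b, 8), (q, 3), (q, 37), (q, 8), (u, 3), (u, 37), (u, 8)}

{(b, 3), (b, 37), (b, 8), (q, 3), (q, 37), (q, 8), (u, 3), (u, 37), (u, 8)}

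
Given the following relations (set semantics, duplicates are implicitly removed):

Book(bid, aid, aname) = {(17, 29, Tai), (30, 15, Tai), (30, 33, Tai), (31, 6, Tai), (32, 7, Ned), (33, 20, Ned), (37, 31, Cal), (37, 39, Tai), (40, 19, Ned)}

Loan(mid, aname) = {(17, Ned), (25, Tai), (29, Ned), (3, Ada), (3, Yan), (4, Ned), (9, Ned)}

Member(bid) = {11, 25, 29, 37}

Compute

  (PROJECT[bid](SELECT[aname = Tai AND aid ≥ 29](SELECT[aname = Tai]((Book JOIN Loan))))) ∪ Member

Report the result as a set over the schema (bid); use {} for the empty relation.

{11, 17, 25, 29, 30, 37}

Book ⋈ Loan (natural join on aname): {(17, 29, Tai, 25), (30, 15, Tai, 25), (30, 33, Tai, 25), (31, 6, Tai, 25), (32, 7, Ned, 17), (32, 7, Ned, 29), (32, 7, Ned, 4), (32, 7, Ned, 9), (33, 20, Ned, 17), (33, 20, Ned, 29), (33, 20, Ned, 4), (33, 20, Ned, 9), (37, 39, Tai, 25), (40, 19, Ned, 17), (40, 19, Ned, 29), (40, 19, Ned, 4), (40, 19, Ned, 9)}
σ[aname = Tai]: keep tuples satisfying aname = Tai → {(17, 29, Tai, 25), (30, 15, Tai, 25), (30, 33, Tai, 25), (31, 6, Tai, 25), (37, 39, Tai, 25)}
σ[aname = Tai AND aid ≥ 29]: keep tuples satisfying aname = Tai AND aid ≥ 29 → {(17, 29, Tai, 25), (30, 33, Tai, 25), (37, 39, Tai, 25)}
Keep only column(s) bid: {17, 30, 37}
Taking the union: {11, 17, 25, 29, 30, 37}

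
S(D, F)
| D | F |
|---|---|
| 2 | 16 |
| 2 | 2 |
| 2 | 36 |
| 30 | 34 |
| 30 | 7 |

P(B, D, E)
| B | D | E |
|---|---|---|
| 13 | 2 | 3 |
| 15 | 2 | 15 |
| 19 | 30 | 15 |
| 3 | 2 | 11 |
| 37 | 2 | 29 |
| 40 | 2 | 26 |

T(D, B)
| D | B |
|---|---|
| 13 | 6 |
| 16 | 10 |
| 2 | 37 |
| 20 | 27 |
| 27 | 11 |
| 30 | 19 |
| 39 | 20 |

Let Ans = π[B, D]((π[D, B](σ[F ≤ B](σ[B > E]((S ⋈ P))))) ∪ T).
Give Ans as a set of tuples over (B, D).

S ⋈ P (natural join on D): {(2, 16, 13, 3), (2, 16, 15, 15), (2, 16, 3, 11), (2, 16, 37, 29), (2, 16, 40, 26), (2, 2, 13, 3), (2, 2, 15, 15), (2, 2, 3, 11), (2, 2, 37, 29), (2, 2, 40, 26), (2, 36, 13, 3), (2, 36, 15, 15), (2, 36, 3, 11), (2, 36, 37, 29), (2, 36, 40, 26), (30, 34, 19, 15), (30, 7, 19, 15)}
Apply σ_{B > E}; surviving tuples: {(2, 16, 13, 3), (2, 16, 37, 29), (2, 16, 40, 26), (2, 2, 13, 3), (2, 2, 37, 29), (2, 2, 40, 26), (2, 36, 13, 3), (2, 36, 37, 29), (2, 36, 40, 26), (30, 34, 19, 15), (30, 7, 19, 15)}
Apply σ_{F ≤ B}; surviving tuples: {(2, 16, 37, 29), (2, 16, 40, 26), (2, 2, 13, 3), (2, 2, 37, 29), (2, 2, 40, 26), (2, 36, 37, 29), (2, 36, 40, 26), (30, 7, 19, 15)}
π[D, B]: project onto (D, B) (4 duplicate(s) eliminated) → {(2, 13), (2, 37), (2, 40), (30, 19)}
Union: {(2, 13), (2, 37), (2, 40), (30, 19)} with {(13, 6), (16, 10), (2, 37), (20, 27), (27, 11), (30, 19), (39, 20)} → {(13, 6), (16, 10), (2, 13), (2, 37), (2, 40), (20, 27), (27, 11), (30, 19), (39, 20)}
π[B, D]: project onto (B, D) → {(10, 16), (11, 27), (13, 2), (19, 30), (20, 39), (27, 20), (37, 2), (40, 2), (6, 13)}

{(10, 16), (11, 27), (13, 2), (19, 30), (20, 39), (27, 20), (37, 2), (40, 2), (6, 13)}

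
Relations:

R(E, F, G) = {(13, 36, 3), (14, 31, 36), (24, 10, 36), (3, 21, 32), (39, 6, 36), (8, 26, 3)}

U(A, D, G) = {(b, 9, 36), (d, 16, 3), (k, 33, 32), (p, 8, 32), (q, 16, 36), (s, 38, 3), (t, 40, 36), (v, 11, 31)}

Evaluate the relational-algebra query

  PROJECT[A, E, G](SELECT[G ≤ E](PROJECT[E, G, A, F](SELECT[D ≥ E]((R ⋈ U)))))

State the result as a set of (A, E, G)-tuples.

{(d, 13, 3), (d, 8, 3), (s, 13, 3), (s, 8, 3), (t, 39, 36)}

Natural join on G: {(13, 36, 3, d, 16), (13, 36, 3, s, 38), (14, 31, 36, b, 9), (14, 31, 36, q, 16), (14, 31, 36, t, 40), (24, 10, 36, b, 9), (24, 10, 36, q, 16), (24, 10, 36, t, 40), (3, 21, 32, k, 33), (3, 21, 32, p, 8), (39, 6, 36, b, 9), (39, 6, 36, q, 16), (39, 6, 36, t, 40), (8, 26, 3, d, 16), (8, 26, 3, s, 38)}
Filtering on D ≥ E leaves {(13, 36, 3, d, 16), (13, 36, 3, s, 38), (14, 31, 36, q, 16), (14, 31, 36, t, 40), (24, 10, 36, t, 40), (3, 21, 32, k, 33), (3, 21, 32, p, 8), (39, 6, 36, t, 40), (8, 26, 3, d, 16), (8, 26, 3, s, 38)}.
π[E, G, A, F]: project onto (E, G, A, F) → {(13, 3, d, 36), (13, 3, s, 36), (14, 36, q, 31), (14, 36, t, 31), (24, 36, t, 10), (3, 32, k, 21), (3, 32, p, 21), (39, 36, t, 6), (8, 3, d, 26), (8, 3, s, 26)}
Filtering on G ≤ E leaves {(13, 3, d, 36), (13, 3, s, 36), (39, 36, t, 6), (8, 3, d, 26), (8, 3, s, 26)}.
π[A, E, G]: project onto (A, E, G) → {(d, 13, 3), (d, 8, 3), (s, 13, 3), (s, 8, 3), (t, 39, 36)}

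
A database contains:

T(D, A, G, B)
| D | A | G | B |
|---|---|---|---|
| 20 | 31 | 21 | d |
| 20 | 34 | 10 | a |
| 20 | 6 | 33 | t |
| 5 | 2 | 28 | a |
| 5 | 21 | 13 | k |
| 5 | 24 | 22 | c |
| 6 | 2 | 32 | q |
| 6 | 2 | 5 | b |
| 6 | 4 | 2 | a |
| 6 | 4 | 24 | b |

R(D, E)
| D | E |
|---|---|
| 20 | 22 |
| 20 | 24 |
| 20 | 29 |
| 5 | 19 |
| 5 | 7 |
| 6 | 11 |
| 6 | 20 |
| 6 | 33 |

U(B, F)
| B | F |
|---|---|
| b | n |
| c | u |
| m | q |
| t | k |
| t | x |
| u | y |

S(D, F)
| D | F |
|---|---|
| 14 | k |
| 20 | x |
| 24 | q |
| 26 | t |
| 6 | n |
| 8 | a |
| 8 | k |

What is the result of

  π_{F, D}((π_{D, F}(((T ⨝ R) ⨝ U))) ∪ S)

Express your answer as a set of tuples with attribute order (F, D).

Natural join on D: {(20, 31, 21, d, 22), (20, 31, 21, d, 24), (20, 31, 21, d, 29), (20, 34, 10, a, 22), (20, 34, 10, a, 24), (20, 34, 10, a, 29), (20, 6, 33, t, 22), (20, 6, 33, t, 24), (20, 6, 33, t, 29), (5, 2, 28, a, 19), (5, 2, 28, a, 7), (5, 21, 13, k, 19), (5, 21, 13, k, 7), (5, 24, 22, c, 19), (5, 24, 22, c, 7), (6, 2, 32, q, 11), (6, 2, 32, q, 20), (6, 2, 32, q, 33), (6, 2, 5, b, 11), (6, 2, 5, b, 20), (6, 2, 5, b, 33), (6, 4, 2, a, 11), (6, 4, 2, a, 20), (6, 4, 2, a, 33), (6, 4, 24, b, 11), (6, 4, 24, b, 20), (6, 4, 24, b, 33)}
Natural join on B: {(20, 6, 33, t, 22, k), (20, 6, 33, t, 22, x), (20, 6, 33, t, 24, k), (20, 6, 33, t, 24, x), (20, 6, 33, t, 29, k), (20, 6, 33, t, 29, x), (5, 24, 22, c, 19, u), (5, 24, 22, c, 7, u), (6, 2, 5, b, 11, n), (6, 2, 5, b, 20, n), (6, 2, 5, b, 33, n), (6, 4, 24, b, 11, n), (6, 4, 24, b, 20, n), (6, 4, 24, b, 33, n)}
π_{D, F} gives {(20, k), (20, x), (5, u), (6, n)} (10 duplicate(s) eliminated).
Taking the union: {(14, k), (20, k), (20, x), (24, q), (26, t), (5, u), (6, n), (8, a), (8, k)}
π_{F, D} gives {(a, 8), (k, 14), (k, 20), (k, 8), (n, 6), (q, 24), (t, 26), (u, 5), (x, 20)}.

{(a, 8), (k, 14), (k, 20), (k, 8), (n, 6), (q, 24), (t, 26), (u, 5), (x, 20)}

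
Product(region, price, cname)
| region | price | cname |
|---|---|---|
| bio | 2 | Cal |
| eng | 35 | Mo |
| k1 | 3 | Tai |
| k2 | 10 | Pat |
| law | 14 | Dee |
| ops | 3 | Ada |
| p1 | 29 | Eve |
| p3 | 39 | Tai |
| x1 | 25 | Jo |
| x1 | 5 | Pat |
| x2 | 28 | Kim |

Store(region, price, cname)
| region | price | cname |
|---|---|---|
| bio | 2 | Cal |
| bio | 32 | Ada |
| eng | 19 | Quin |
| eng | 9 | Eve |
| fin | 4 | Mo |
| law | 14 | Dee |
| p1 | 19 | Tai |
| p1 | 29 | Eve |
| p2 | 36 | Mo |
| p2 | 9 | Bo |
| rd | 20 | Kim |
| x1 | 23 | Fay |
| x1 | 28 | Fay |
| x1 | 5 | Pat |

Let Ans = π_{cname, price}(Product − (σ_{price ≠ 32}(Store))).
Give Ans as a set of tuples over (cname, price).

Selection price ≠ 32: {(bio, 2, Cal), (eng, 19, Quin), (eng, 9, Eve), (fin, 4, Mo), (law, 14, Dee), (p1, 19, Tai), (p1, 29, Eve), (p2, 36, Mo), (p2, 9, Bo), (rd, 20, Kim), (x1, 23, Fay), (x1, 28, Fay), (x1, 5, Pat)}
Taking the difference: {(eng, 35, Mo), (k1, 3, Tai), (k2, 10, Pat), (ops, 3, Ada), (p3, 39, Tai), (x1, 25, Jo), (x2, 28, Kim)}
π[cname, price]: project onto (cname, price) → {(Ada, 3), (Jo, 25), (Kim, 28), (Mo, 35), (Pat, 10), (Tai, 3), (Tai, 39)}

{(Ada, 3), (Jo, 25), (Kim, 28), (Mo, 35), (Pat, 10), (Tai, 3), (Tai, 39)}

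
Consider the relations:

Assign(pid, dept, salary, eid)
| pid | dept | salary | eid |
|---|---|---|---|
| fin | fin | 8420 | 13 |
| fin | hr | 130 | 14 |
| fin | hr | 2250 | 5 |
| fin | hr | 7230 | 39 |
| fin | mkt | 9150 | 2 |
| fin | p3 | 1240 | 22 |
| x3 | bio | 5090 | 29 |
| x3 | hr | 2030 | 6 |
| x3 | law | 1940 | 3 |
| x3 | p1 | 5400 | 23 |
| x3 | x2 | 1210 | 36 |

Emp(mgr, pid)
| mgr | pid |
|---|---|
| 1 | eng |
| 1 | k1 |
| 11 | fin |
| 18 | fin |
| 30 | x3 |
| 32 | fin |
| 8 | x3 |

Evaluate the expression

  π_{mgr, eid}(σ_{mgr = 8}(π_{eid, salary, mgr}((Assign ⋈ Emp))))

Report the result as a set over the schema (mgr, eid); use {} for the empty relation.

{(8, 23), (8, 29), (8, 3), (8, 36), (8, 6)}

Assign ⋈ Emp (natural join on pid): {(fin, fin, 8420, 13, 11), (fin, fin, 8420, 13, 18), (fin, fin, 8420, 13, 32), (fin, hr, 130, 14, 11), (fin, hr, 130, 14, 18), (fin, hr, 130, 14, 32), (fin, hr, 2250, 5, 11), (fin, hr, 2250, 5, 18), (fin, hr, 2250, 5, 32), (fin, hr, 7230, 39, 11), (fin, hr, 7230, 39, 18), (fin, hr, 7230, 39, 32), (fin, mkt, 9150, 2, 11), (fin, mkt, 9150, 2, 18), (fin, mkt, 9150, 2, 32), (fin, p3, 1240, 22, 11), (fin, p3, 1240, 22, 18), (fin, p3, 1240, 22, 32), (x3, bio, 5090, 29, 30), (x3, bio, 5090, 29, 8), (x3, hr, 2030, 6, 30), (x3, hr, 2030, 6, 8), (x3, law, 1940, 3, 30), (x3, law, 1940, 3, 8), (x3, p1, 5400, 23, 30), (x3, p1, 5400, 23, 8), (x3, x2, 1210, 36, 30), (x3, x2, 1210, 36, 8)}
π[eid, salary, mgr]: project onto (eid, salary, mgr) → {(13, 8420, 11), (13, 8420, 18), (13, 8420, 32), (14, 130, 11), (14, 130, 18), (14, 130, 32), (2, 9150, 11), (2, 9150, 18), (2, 9150, 32), (22, 1240, 11), (22, 1240, 18), (22, 1240, 32), (23, 5400, 30), (23, 5400, 8), (29, 5090, 30), (29, 5090, 8), (3, 1940, 30), (3, 1940, 8), (36, 1210, 30), (36, 1210, 8), (39, 7230, 11), (39, 7230, 18), (39, 7230, 32), (5, 2250, 11), (5, 2250, 18), (5, 2250, 32), (6, 2030, 30), (6, 2030, 8)}
Apply σ_{mgr = 8}; surviving tuples: {(23, 5400, 8), (29, 5090, 8), (3, 1940, 8), (36, 1210, 8), (6, 2030, 8)}
π[mgr, eid]: project onto (mgr, eid) → {(8, 23), (8, 29), (8, 3), (8, 36), (8, 6)}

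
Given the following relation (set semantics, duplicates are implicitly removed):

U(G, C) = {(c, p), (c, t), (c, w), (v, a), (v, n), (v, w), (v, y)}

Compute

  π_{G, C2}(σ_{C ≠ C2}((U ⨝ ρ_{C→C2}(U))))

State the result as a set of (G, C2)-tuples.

{(c, p), (c, t), (c, w), (v, a), (v, n), (v, w), (v, y)}

ρ[C→C2]: schema becomes (G, C2); tuples unchanged.
U ⋈ ρ_{C→C2}(U) (natural join on G): {(c, p, p), (c, p, t), (c, p, w), (c, t, p), (c, t, t), (c, t, w), (c, w, p), (c, w, t), (c, w, w), (v, a, a), (v, a, n), (v, a, w), (v, a, y), (v, n, a), (v, n, n), (v, n, w), (v, n, y), (v, w, a), (v, w, n), (v, w, w), (v, w, y), (v, y, a), (v, y, n), (v, y, w), (v, y, y)}
Filtering on C ≠ C2 leaves {(c, p, t), (c, p, w), (c, t, p), (c, t, w), (c, w, p), (c, w, t), (v, a, n), (v, a, w), (v, a, y), (v, n, a), (v, n, w), (v, n, y), (v, w, a), (v, w, n), (v, w, y), (v, y, a), (v, y, n), (v, y, w)}.
π_{G, C2} gives {(c, p), (c, t), (c, w), (v, a), (v, n), (v, w), (v, y)} (11 duplicate(s) eliminated).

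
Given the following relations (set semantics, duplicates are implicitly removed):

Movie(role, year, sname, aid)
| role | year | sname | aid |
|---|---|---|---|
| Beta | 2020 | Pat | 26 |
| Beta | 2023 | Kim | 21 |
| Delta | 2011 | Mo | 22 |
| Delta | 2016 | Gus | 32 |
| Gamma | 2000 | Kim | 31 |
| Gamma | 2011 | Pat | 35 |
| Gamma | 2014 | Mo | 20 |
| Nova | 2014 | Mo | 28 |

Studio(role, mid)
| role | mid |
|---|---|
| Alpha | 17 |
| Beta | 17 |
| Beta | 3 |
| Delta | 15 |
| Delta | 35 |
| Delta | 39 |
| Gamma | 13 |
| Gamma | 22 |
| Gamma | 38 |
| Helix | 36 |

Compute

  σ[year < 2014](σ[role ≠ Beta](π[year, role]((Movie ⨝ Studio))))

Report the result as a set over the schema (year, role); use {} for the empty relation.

Natural join on role: {(Beta, 2020, Pat, 26, 17), (Beta, 2020, Pat, 26, 3), (Beta, 2023, Kim, 21, 17), (Beta, 2023, Kim, 21, 3), (Delta, 2011, Mo, 22, 15), (Delta, 2011, Mo, 22, 35), (Delta, 2011, Mo, 22, 39), (Delta, 2016, Gus, 32, 15), (Delta, 2016, Gus, 32, 35), (Delta, 2016, Gus, 32, 39), (Gamma, 2000, Kim, 31, 13), (Gamma, 2000, Kim, 31, 22), (Gamma, 2000, Kim, 31, 38), (Gamma, 2011, Pat, 35, 13), (Gamma, 2011, Pat, 35, 22), (Gamma, 2011, Pat, 35, 38), (Gamma, 2014, Mo, 20, 13), (Gamma, 2014, Mo, 20, 22), (Gamma, 2014, Mo, 20, 38)}
π_{year, role} gives {(2000, Gamma), (2011, Delta), (2011, Gamma), (2014, Gamma), (2016, Delta), (2020, Beta), (2023, Beta)} (12 duplicate(s) eliminated).
σ[role ≠ Beta]: keep tuples satisfying role ≠ Beta → {(2000, Gamma), (2011, Delta), (2011, Gamma), (2014, Gamma), (2016, Delta)}
σ[year < 2014]: keep tuples satisfying year < 2014 → {(2000, Gamma), (2011, Delta), (2011, Gamma)}

{(2000, Gamma), (2011, Delta), (2011, Gamma)}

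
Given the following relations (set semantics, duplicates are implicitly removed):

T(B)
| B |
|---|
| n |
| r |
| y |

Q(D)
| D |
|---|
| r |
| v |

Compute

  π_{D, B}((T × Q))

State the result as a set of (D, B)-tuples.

T × Q: Cartesian product, 3·2 = 6 tuples over (B, D).
π_{D, B} gives {(r, n), (r, r), (r, y), (v, n), (v, r), (v, y)}.

{(r, n), (r, r), (r, y), (v, n), (v, r), (v, y)}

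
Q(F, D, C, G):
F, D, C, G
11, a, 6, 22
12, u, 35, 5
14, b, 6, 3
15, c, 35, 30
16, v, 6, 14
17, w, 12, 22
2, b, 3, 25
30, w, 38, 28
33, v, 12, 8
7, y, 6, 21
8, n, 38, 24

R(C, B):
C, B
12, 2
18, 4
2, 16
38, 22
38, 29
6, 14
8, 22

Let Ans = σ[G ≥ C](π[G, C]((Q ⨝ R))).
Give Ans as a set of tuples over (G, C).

Natural join on C: {(11, a, 6, 22, 14), (14, b, 6, 3, 14), (16, v, 6, 14, 14), (17, w, 12, 22, 2), (30, w, 38, 28, 22), (30, w, 38, 28, 29), (33, v, 12, 8, 2), (7, y, 6, 21, 14), (8, n, 38, 24, 22), (8, n, 38, 24, 29)}
Projecting to G, C (2 duplicate(s) eliminated): {(14, 6), (21, 6), (22, 12), (22, 6), (24, 38), (28, 38), (3, 6), (8, 12)}
Selection G ≥ C: {(14, 6), (21, 6), (22, 12), (22, 6)}

{(14, 6), (21, 6), (22, 12), (22, 6)}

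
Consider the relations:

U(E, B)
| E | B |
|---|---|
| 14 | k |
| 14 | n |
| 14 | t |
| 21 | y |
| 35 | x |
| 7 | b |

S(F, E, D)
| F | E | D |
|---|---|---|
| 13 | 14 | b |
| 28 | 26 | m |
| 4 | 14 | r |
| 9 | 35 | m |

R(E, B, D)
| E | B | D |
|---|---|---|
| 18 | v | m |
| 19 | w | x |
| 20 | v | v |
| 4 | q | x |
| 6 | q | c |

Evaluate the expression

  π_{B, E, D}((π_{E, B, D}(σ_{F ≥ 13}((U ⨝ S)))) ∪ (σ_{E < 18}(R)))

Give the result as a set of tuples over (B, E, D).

Natural join on E: {(14, k, 13, b), (14, k, 4, r), (14, n, 13, b), (14, n, 4, r), (14, t, 13, b), (14, t, 4, r), (35, x, 9, m)}
Apply σ_{F ≥ 13}; surviving tuples: {(14, k, 13, b), (14, n, 13, b), (14, t, 13, b)}
π_{E, B, D} gives {(14, k, b), (14, n, b), (14, t, b)}.
Apply σ_{E < 18}; surviving tuples: {(4, q, x), (6, q, c)}
Union: {(14, k, b), (14, n, b), (14, t, b)} with {(4, q, x), (6, q, c)} → {(14, k, b), (14, n, b), (14, t, b), (4, q, x), (6, q, c)}
π_{B, E, D} gives {(k, 14, b), (n, 14, b), (q, 4, x), (q, 6, c), (t, 14, b)}.

{(k, 14, b), (n, 14, b), (q, 4, x), (q, 6, c), (t, 14, b)}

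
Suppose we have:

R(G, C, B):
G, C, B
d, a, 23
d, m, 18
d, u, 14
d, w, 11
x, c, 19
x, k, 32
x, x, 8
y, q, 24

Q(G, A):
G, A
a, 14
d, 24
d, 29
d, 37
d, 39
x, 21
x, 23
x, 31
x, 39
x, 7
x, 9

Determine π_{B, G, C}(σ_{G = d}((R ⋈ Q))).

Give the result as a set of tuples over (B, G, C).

{(11, d, w), (14, d, u), (18, d, m), (23, d, a)}

R ⋈ Q (natural join on G): {(d, a, 23, 24), (d, a, 23, 29), (d, a, 23, 37), (d, a, 23, 39), (d, m, 18, 24), (d, m, 18, 29), (d, m, 18, 37), (d, m, 18, 39), (d, u, 14, 24), (d, u, 14, 29), (d, u, 14, 37), (d, u, 14, 39), (d, w, 11, 24), (d, w, 11, 29), (d, w, 11, 37), (d, w, 11, 39), (x, c, 19, 21), (x, c, 19, 23), (x, c, 19, 31), (x, c, 19, 39), (x, c, 19, 7), (x, c, 19, 9), (x, k, 32, 21), (x, k, 32, 23), (x, k, 32, 31), (x, k, 32, 39), (x, k, 32, 7), (x, k, 32, 9), (x, x, 8, 21), (x, x, 8, 23), (x, x, 8, 31), (x, x, 8, 39), (x, x, 8, 7), (x, x, 8, 9)}
Apply σ_{G = d}; surviving tuples: {(d, a, 23, 24), (d, a, 23, 29), (d, a, 23, 37), (d, a, 23, 39), (d, m, 18, 24), (d, m, 18, 29), (d, m, 18, 37), (d, m, 18, 39), (d, u, 14, 24), (d, u, 14, 29), (d, u, 14, 37), (d, u, 14, 39), (d, w, 11, 24), (d, w, 11, 29), (d, w, 11, 37), (d, w, 11, 39)}
π_{B, G, C} gives {(11, d, w), (14, d, u), (18, d, m), (23, d, a)} (12 duplicate(s) eliminated).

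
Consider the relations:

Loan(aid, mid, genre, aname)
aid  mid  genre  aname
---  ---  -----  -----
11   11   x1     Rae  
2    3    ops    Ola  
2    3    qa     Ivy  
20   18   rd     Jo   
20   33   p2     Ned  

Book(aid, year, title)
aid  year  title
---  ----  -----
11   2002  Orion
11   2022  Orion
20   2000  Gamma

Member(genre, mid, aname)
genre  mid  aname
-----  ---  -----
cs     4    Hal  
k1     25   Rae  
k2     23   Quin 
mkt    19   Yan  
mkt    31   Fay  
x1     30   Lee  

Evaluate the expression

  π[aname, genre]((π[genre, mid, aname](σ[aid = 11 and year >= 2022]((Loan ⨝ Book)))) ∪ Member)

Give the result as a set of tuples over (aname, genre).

Joining Loan and Book on aid yields {(11, 11, x1, Rae, 2002, Orion), (11, 11, x1, Rae, 2022, Orion), (20, 18, rd, Jo, 2000, Gamma), (20, 33, p2, Ned, 2000, Gamma)}.
Selection aid = 11 and year >= 2022: {(11, 11, x1, Rae, 2022, Orion)}
Projecting to genre, mid, aname: {(x1, 11, Rae)}
Taking the union: {(cs, 4, Hal), (k1, 25, Rae), (k2, 23, Quin), (mkt, 19, Yan), (mkt, 31, Fay), (x1, 11, Rae), (x1, 30, Lee)}
Projecting to aname, genre: {(Fay, mkt), (Hal, cs), (Lee, x1), (Quin, k2), (Rae, k1), (Rae, x1), (Yan, mkt)}

{(Fay, mkt), (Hal, cs), (Lee, x1), (Quin, k2), (Rae, k1), (Rae, x1), (Yan, mkt)}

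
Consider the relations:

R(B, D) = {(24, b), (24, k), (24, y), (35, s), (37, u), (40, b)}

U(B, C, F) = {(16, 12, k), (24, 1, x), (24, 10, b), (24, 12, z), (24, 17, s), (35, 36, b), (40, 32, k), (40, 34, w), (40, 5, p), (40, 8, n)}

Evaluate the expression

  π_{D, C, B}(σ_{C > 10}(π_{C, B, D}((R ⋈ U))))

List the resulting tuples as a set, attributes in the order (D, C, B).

{(b, 12, 24), (b, 17, 24), (b, 32, 40), (b, 34, 40), (k, 12, 24), (k, 17, 24), (s, 36, 35), (y, 12, 24), (y, 17, 24)}

R ⋈ U (natural join on B): {(24, b, 1, x), (24, b, 10, b), (24, b, 12, z), (24, b, 17, s), (24, k, 1, x), (24, k, 10, b), (24, k, 12, z), (24, k, 17, s), (24, y, 1, x), (24, y, 10, b), (24, y, 12, z), (24, y, 17, s), (35, s, 36, b), (40, b, 32, k), (40, b, 34, w), (40, b, 5, p), (40, b, 8, n)}
π[C, B, D]: project onto (C, B, D) → {(1, 24, b), (1, 24, k), (1, 24, y), (10, 24, b), (10, 24, k), (10, 24, y), (12, 24, b), (12, 24, k), (12, 24, y), (17, 24, b), (17, 24, k), (17, 24, y), (32, 40, b), (34, 40, b), (36, 35, s), (5, 40, b), (8, 40, b)}
Filtering on C > 10 leaves {(12, 24, b), (12, 24, k), (12, 24, y), (17, 24, b), (17, 24, k), (17, 24, y), (32, 40, b), (34, 40, b), (36, 35, s)}.
π[D, C, B]: project onto (D, C, B) → {(b, 12, 24), (b, 17, 24), (b, 32, 40), (b, 34, 40), (k, 12, 24), (k, 17, 24), (s, 36, 35), (y, 12, 24), (y, 17, 24)}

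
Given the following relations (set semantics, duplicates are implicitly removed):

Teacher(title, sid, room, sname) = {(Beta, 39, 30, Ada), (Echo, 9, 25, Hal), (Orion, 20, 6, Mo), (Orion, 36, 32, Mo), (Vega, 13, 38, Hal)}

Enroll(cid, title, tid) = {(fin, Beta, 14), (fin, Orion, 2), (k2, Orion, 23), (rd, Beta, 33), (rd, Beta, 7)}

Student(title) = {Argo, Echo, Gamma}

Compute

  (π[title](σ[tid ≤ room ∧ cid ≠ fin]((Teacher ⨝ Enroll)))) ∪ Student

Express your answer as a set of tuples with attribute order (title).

Joining Teacher and Enroll on title yields {(Beta, 39, 30, Ada, fin, 14), (Beta, 39, 30, Ada, rd, 33), (Beta, 39, 30, Ada, rd, 7), (Orion, 20, 6, Mo, fin, 2), (Orion, 20, 6, Mo, k2, 23), (Orion, 36, 32, Mo, fin, 2), (Orion, 36, 32, Mo, k2, 23)}.
Apply σ_{tid ≤ room ∧ cid ≠ fin}; surviving tuples: {(Beta, 39, 30, Ada, rd, 7), (Orion, 36, 32, Mo, k2, 23)}
Keep only column(s) title: {Beta, Orion}
Taking the union: {Argo, Beta, Echo, Gamma, Orion}

{Argo, Beta, Echo, Gamma, Orion}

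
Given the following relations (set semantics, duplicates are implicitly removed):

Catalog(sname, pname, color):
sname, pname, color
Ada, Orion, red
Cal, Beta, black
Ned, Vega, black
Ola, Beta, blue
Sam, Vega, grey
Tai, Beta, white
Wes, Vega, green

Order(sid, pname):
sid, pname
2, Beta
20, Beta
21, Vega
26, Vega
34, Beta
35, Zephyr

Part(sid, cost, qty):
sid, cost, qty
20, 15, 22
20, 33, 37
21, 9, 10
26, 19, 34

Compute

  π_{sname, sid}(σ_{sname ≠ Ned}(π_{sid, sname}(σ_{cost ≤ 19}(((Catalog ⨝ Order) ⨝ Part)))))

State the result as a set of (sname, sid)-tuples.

{(Cal, 20), (Ola, 20), (Sam, 21), (Sam, 26), (Tai, 20), (Wes, 21), (Wes, 26)}

Natural join on pname: {(Cal, Beta, black, 2), (Cal, Beta, black, 20), (Cal, Beta, black, 34), (Ned, Vega, black, 21), (Ned, Vega, black, 26), (Ola, Beta, blue, 2), (Ola, Beta, blue, 20), (Ola, Beta, blue, 34), (Sam, Vega, grey, 21), (Sam, Vega, grey, 26), (Tai, Beta, white, 2), (Tai, Beta, white, 20), (Tai, Beta, white, 34), (Wes, Vega, green, 21), (Wes, Vega, green, 26)}
Natural join on sid: {(Cal, Beta, black, 20, 15, 22), (Cal, Beta, black, 20, 33, 37), (Ned, Vega, black, 21, 9, 10), (Ned, Vega, black, 26, 19, 34), (Ola, Beta, blue, 20, 15, 22), (Ola, Beta, blue, 20, 33, 37), (Sam, Vega, grey, 21, 9, 10), (Sam, Vega, grey, 26, 19, 34), (Tai, Beta, white, 20, 15, 22), (Tai, Beta, white, 20, 33, 37), (Wes, Vega, green, 21, 9, 10), (Wes, Vega, green, 26, 19, 34)}
Filtering on cost ≤ 19 leaves {(Cal, Beta, black, 20, 15, 22), (Ned, Vega, black, 21, 9, 10), (Ned, Vega, black, 26, 19, 34), (Ola, Beta, blue, 20, 15, 22), (Sam, Vega, grey, 21, 9, 10), (Sam, Vega, grey, 26, 19, 34), (Tai, Beta, white, 20, 15, 22), (Wes, Vega, green, 21, 9, 10), (Wes, Vega, green, 26, 19, 34)}.
Keep only column(s) sid, sname: {(20, Cal), (20, Ola), (20, Tai), (21, Ned), (21, Sam), (21, Wes), (26, Ned), (26, Sam), (26, Wes)}
Filtering on sname ≠ Ned leaves {(20, Cal), (20, Ola), (20, Tai), (21, Sam), (21, Wes), (26, Sam), (26, Wes)}.
Keep only column(s) sname, sid: {(Cal, 20), (Ola, 20), (Sam, 21), (Sam, 26), (Tai, 20), (Wes, 21), (Wes, 26)}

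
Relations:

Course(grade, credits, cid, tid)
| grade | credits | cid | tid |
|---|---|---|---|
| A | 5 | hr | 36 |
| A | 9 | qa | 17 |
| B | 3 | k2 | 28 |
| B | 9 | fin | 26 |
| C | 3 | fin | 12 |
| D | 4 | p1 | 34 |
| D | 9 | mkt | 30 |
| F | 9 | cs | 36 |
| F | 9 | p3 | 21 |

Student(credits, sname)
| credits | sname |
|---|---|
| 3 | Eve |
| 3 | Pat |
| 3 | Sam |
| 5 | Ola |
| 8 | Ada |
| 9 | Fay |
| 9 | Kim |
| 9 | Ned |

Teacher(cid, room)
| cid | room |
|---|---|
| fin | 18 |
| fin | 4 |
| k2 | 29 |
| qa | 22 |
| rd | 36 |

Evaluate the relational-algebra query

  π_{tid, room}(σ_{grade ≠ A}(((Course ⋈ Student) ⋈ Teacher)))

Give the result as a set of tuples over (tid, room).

{(12, 18), (12, 4), (26, 18), (26, 4), (28, 29)}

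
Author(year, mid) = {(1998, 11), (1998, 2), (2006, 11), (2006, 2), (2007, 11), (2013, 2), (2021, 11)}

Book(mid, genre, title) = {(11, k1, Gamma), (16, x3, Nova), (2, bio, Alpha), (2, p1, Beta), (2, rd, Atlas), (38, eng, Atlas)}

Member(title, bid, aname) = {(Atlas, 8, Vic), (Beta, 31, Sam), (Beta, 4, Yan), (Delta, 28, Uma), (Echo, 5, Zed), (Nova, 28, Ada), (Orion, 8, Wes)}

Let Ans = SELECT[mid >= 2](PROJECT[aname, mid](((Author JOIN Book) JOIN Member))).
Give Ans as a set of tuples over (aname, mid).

Author ⋈ Book (natural join on mid): {(1998, 11, k1, Gamma), (1998, 2, bio, Alpha), (1998, 2, p1, Beta), (1998, 2, rd, Atlas), (2006, 11, k1, Gamma), (2006, 2, bio, Alpha), (2006, 2, p1, Beta), (2006, 2, rd, Atlas), (2007, 11, k1, Gamma), (2013, 2, bio, Alpha), (2013, 2, p1, Beta), (2013, 2, rd, Atlas), (2021, 11, k1, Gamma)}
(Author JOIN Book) ⋈ Member (natural join on title): {(1998, 2, p1, Beta, 31, Sam), (1998, 2, p1, Beta, 4, Yan), (1998, 2, rd, Atlas, 8, Vic), (2006, 2, p1, Beta, 31, Sam), (2006, 2, p1, Beta, 4, Yan), (2006, 2, rd, Atlas, 8, Vic), (2013, 2, p1, Beta, 31, Sam), (2013, 2, p1, Beta, 4, Yan), (2013, 2, rd, Atlas, 8, Vic)}
π_{aname, mid} gives {(Sam, 2), (Vic, 2), (Yan, 2)} (6 duplicate(s) eliminated).
Filtering on mid >= 2 leaves {(Sam, 2), (Vic, 2), (Yan, 2)}.

{(Sam, 2), (Vic, 2), (Yan, 2)}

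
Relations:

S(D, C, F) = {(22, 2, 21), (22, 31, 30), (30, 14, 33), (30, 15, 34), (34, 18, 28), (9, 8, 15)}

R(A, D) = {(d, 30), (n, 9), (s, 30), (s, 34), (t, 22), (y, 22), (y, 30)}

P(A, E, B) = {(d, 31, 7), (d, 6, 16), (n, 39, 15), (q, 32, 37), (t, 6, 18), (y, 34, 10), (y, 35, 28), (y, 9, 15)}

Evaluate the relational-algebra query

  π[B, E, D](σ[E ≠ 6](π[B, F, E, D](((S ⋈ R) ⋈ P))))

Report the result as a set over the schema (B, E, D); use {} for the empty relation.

{(10, 34, 22), (10, 34, 30), (15, 39, 9), (15, 9, 22), (15, 9, 30), (28, 35, 22), (28, 35, 30), (7, 31, 30)}

Natural join on D: {(22, 2, 21, t), (22, 2, 21, y), (22, 31, 30, t), (22, 31, 30, y), (30, 14, 33, d), (30, 14, 33, s), (30, 14, 33, y), (30, 15, 34, d), (30, 15, 34, s), (30, 15, 34, y), (34, 18, 28, s), (9, 8, 15, n)}
Natural join on A: {(22, 2, 21, t, 6, 18), (22, 2, 21, y, 34, 10), (22, 2, 21, y, 35, 28), (22, 2, 21, y, 9, 15), (22, 31, 30, t, 6, 18), (22, 31, 30, y, 34, 10), (22, 31, 30, y, 35, 28), (22, 31, 30, y, 9, 15), (30, 14, 33, d, 31, 7), (30, 14, 33, d, 6, 16), (30, 14, 33, y, 34, 10), (30, 14, 33, y, 35, 28), (30, 14, 33, y, 9, 15), (30, 15, 34, d, 31, 7), (30, 15, 34, d, 6, 16), (30, 15, 34, y, 34, 10), (30, 15, 34, y, 35, 28), (30, 15, 34, y, 9, 15), (9, 8, 15, n, 39, 15)}
Projecting to B, F, E, D: {(10, 21, 34, 22), (10, 30, 34, 22), (10, 33, 34, 30), (10, 34, 34, 30), (15, 15, 39, 9), (15, 21, 9, 22), (15, 30, 9, 22), (15, 33, 9, 30), (15, 34, 9, 30), (16, 33, 6, 30), (16, 34, 6, 30), (18, 21, 6, 22), (18, 30, 6, 22), (28, 21, 35, 22), (28, 30, 35, 22), (28, 33, 35, 30), (28, 34, 35, 30), (7, 33, 31, 30), (7, 34, 31, 30)}
Apply σ_{E ≠ 6}; surviving tuples: {(10, 21, 34, 22), (10, 30, 34, 22), (10, 33, 34, 30), (10, 34, 34, 30), (15, 15, 39, 9), (15, 21, 9, 22), (15, 30, 9, 22), (15, 33, 9, 30), (15, 34, 9, 30), (28, 21, 35, 22), (28, 30, 35, 22), (28, 33, 35, 30), (28, 34, 35, 30), (7, 33, 31, 30), (7, 34, 31, 30)}
Projecting to B, E, D (7 duplicate(s) eliminated): {(10, 34, 22), (10, 34, 30), (15, 39, 9), (15, 9, 22), (15, 9, 30), (28, 35, 22), (28, 35, 30), (7, 31, 30)}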